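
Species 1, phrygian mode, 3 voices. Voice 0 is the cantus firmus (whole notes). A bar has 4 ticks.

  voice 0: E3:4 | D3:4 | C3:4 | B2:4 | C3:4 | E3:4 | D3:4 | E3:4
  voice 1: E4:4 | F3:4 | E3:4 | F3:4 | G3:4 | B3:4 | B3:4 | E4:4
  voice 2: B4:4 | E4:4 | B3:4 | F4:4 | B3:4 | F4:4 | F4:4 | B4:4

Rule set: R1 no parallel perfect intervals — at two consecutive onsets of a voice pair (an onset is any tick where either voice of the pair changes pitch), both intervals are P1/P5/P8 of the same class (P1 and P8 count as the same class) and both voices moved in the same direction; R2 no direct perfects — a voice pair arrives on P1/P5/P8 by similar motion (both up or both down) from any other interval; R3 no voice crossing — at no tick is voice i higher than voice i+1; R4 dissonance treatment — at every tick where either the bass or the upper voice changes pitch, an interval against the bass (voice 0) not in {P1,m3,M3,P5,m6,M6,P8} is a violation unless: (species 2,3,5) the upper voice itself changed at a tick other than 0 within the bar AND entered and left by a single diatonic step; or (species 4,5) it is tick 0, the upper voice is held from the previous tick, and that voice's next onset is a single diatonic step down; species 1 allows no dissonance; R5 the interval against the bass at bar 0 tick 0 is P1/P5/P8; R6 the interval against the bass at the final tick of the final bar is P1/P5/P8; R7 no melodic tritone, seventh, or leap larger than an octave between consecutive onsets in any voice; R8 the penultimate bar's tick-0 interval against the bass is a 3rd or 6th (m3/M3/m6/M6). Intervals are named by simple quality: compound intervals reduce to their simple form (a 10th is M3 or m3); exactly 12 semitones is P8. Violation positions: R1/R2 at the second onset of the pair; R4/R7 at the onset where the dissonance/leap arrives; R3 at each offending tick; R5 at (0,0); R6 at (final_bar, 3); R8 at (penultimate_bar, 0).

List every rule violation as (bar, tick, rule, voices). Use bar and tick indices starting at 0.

bar 0: v0=E3 v1=E4 v2=B4 downbeat P5
bar 1: v0=D3 v1=F3 v2=E4 downbeat M2
bar 2: v0=C3 v1=E3 v2=B3 downbeat M7
bar 3: v0=B2 v1=F3 v2=F4 downbeat TT
bar 4: v0=C3 v1=G3 v2=B3 downbeat M7
bar 5: v0=E3 v1=B3 v2=F4 downbeat m2
bar 6: v0=D3 v1=B3 v2=F4 downbeat m3
bar 7: v0=E3 v1=E4 v2=B4 downbeat P5
  -> R4 @ bar 1 tick 0 v(0, 2): D3/E4 M2 untreated
  -> R7 @ bar 1 tick 0 v(1,): E4->F3 leap 11st
  -> R2 @ bar 2 tick 0 v(1, 2): F3/E4 M7 -> E3/B3 P5 similar
  -> R4 @ bar 2 tick 0 v(0, 2): C3/B3 M7 untreated
  -> R2 @ bar 3 tick 0 v(1, 2): E3/B3 P5 -> F3/F4 P8 similar
  -> R4 @ bar 3 tick 0 v(0, 1): B2/F3 TT untreated
  -> R4 @ bar 3 tick 0 v(0, 2): B2/F4 TT untreated
  -> R7 @ bar 3 tick 0 v(2,): B3->F4 leap 6st
  -> R2 @ bar 4 tick 0 v(0, 1): B2/F3 TT -> C3/G3 P5 similar
  -> R4 @ bar 4 tick 0 v(0, 2): C3/B3 M7 untreated
  -> R7 @ bar 4 tick 0 v(2,): F4->B3 leap 6st
  -> R1 @ bar 5 tick 0 v(0, 1): C3/G3 P5 -> E3/B3 P5 similar
  -> R4 @ bar 5 tick 0 v(0, 2): E3/F4 m2 untreated
  -> R7 @ bar 5 tick 0 v(2,): B3->F4 leap 6st
  -> R2 @ bar 7 tick 0 v(0, 1): D3/B3 M6 -> E3/E4 P8 similar
  -> R2 @ bar 7 tick 0 v(0, 2): D3/F4 m3 -> E3/B4 P5 similar
  -> R2 @ bar 7 tick 0 v(1, 2): B3/F4 TT -> E4/B4 P5 similar
  -> R7 @ bar 7 tick 0 v(2,): F4->B4 leap 6st

(1, 0, R4, (0, 2))
(1, 0, R7, (1,))
(2, 0, R2, (1, 2))
(2, 0, R4, (0, 2))
(3, 0, R2, (1, 2))
(3, 0, R4, (0, 1))
(3, 0, R4, (0, 2))
(3, 0, R7, (2,))
(4, 0, R2, (0, 1))
(4, 0, R4, (0, 2))
(4, 0, R7, (2,))
(5, 0, R1, (0, 1))
(5, 0, R4, (0, 2))
(5, 0, R7, (2,))
(7, 0, R2, (0, 1))
(7, 0, R2, (0, 2))
(7, 0, R2, (1, 2))
(7, 0, R7, (2,))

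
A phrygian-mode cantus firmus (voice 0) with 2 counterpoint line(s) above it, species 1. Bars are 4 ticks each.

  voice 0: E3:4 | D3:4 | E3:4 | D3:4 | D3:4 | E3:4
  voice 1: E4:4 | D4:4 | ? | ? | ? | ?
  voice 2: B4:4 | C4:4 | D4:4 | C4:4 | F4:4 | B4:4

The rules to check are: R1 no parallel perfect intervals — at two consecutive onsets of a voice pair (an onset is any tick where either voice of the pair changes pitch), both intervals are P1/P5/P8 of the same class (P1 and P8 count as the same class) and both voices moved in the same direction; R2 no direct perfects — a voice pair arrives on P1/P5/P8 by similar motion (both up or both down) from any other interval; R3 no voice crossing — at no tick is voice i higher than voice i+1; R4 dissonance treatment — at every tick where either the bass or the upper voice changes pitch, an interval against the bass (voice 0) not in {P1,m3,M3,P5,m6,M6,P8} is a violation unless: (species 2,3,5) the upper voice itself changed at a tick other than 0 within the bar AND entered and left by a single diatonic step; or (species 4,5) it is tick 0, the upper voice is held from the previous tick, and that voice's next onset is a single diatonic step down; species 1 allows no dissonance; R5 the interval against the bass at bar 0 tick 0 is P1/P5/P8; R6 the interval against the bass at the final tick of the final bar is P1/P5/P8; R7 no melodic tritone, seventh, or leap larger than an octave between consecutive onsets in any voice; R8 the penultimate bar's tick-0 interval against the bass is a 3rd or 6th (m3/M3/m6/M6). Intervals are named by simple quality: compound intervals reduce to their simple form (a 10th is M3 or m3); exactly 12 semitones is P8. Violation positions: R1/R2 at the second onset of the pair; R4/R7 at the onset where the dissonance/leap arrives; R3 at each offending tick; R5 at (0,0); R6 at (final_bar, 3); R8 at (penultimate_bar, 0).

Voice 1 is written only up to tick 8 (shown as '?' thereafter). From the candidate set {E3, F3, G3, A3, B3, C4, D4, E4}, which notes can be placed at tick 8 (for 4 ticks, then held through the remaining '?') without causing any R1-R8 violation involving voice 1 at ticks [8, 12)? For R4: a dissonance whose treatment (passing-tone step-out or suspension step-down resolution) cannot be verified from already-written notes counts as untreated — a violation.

{B3, C4, G3}

E3: violates R7
F3: violates R4
G3: legal
A3: violates R4
B3: legal
C4: legal
D4: violates R4
E4: violates R1,R3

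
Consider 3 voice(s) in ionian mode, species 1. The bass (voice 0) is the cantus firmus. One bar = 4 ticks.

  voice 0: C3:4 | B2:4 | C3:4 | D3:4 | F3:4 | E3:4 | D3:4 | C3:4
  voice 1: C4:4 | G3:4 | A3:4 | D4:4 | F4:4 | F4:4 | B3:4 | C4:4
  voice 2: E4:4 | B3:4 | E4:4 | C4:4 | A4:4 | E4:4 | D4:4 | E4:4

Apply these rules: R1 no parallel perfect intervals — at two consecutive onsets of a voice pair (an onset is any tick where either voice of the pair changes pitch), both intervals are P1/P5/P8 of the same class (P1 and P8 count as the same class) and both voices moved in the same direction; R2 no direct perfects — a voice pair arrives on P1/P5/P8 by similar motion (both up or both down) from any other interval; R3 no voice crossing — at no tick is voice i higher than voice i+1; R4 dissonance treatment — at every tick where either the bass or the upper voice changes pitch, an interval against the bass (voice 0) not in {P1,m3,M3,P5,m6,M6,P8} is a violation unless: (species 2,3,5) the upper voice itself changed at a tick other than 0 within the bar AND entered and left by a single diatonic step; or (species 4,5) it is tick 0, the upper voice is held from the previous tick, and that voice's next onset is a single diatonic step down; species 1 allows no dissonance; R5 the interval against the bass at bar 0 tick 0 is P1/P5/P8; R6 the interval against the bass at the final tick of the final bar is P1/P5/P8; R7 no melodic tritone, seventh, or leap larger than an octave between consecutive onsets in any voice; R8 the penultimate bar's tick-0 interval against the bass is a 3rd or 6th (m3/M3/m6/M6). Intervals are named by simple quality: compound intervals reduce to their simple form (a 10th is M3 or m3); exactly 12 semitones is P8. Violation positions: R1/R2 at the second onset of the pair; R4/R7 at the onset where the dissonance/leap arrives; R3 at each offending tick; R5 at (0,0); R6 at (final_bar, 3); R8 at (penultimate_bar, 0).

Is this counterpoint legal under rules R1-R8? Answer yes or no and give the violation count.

bar 0: v0=C3 v1=C4 v2=E4 (M3)
bar 1: v0=B2 v1=G3 v2=B3 (P8)
bar 2: v0=C3 v1=A3 v2=E4 (M3)
bar 3: v0=D3 v1=D4 v2=C4 (m7)
bar 4: v0=F3 v1=F4 v2=A4 (M3)
bar 5: v0=E3 v1=F4 v2=E4 (P8)
bar 6: v0=D3 v1=B3 v2=D4 (P8)
bar 7: v0=C3 v1=C4 v2=E4 (M3)
  R5 @ bar0.0: opens on M3
  R2 @ bar1.0: C3/E4 M3 -> B2/B3 P8 similar
  R2 @ bar2.0: G3/B3 M3 -> A3/E4 P5 similar
  R2 @ bar3.0: C3/A3 M6 -> D3/D4 P8 similar
  R3 @ bar3.0: D4 above C4
  R4 @ bar3.0: D3/C4 m7 untreated
  R3 @ bar3.1: D4 above C4
  R3 @ bar3.2: D4 above C4
  R3 @ bar3.3: D4 above C4
  R1 @ bar4.0: D3/D4 P8 -> F3/F4 P8 similar
  R2 @ bar5.0: F3/A4 M3 -> E3/E4 P8 similar
  R3 @ bar5.0: F4 above E4
  R4 @ bar5.0: E3/F4 m2 untreated
  R3 @ bar5.1: F4 above E4
  R3 @ bar5.2: F4 above E4
  R3 @ bar5.3: F4 above E4
  R1 @ bar6.0: E3/E4 P8 -> D3/D4 P8 similar
  R7 @ bar6.0: F4->B3 leap 6st
  R8 @ bar6.0: penult P8 not 3rd/6th
  R6 @ bar7.3: closes on M3

No (20 violations)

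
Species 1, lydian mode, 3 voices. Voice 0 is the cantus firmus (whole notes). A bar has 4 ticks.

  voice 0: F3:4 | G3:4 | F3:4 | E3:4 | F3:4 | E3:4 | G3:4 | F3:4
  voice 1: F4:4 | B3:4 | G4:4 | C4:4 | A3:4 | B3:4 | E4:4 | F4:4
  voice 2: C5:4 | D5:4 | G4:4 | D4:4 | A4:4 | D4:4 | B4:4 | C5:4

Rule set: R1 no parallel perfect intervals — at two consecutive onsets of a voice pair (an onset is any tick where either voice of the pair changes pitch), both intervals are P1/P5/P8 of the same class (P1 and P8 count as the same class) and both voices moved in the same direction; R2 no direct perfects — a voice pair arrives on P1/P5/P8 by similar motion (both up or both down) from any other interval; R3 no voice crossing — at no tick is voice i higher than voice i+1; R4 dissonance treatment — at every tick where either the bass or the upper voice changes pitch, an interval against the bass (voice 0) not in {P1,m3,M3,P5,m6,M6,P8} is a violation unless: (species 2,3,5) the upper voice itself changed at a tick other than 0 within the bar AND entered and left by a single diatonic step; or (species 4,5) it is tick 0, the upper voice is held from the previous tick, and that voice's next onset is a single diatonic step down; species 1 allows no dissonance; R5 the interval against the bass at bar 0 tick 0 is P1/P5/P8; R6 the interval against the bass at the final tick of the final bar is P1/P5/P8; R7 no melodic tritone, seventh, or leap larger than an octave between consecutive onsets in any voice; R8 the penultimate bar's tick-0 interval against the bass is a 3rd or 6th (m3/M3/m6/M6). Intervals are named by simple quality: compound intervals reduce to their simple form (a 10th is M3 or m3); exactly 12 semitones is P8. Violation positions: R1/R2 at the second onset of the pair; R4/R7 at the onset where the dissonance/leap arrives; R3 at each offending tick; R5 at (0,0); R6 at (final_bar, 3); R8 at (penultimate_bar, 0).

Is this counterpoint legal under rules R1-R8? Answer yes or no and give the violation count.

bar 0: v0=F3 v1=F4 v2=C5 (P5)
bar 1: v0=G3 v1=B3 v2=D5 (P5)
bar 2: v0=F3 v1=G4 v2=G4 (M2)
bar 3: v0=E3 v1=C4 v2=D4 (m7)
bar 4: v0=F3 v1=A3 v2=A4 (M3)
bar 5: v0=E3 v1=B3 v2=D4 (m7)
bar 6: v0=G3 v1=E4 v2=B4 (M3)
bar 7: v0=F3 v1=F4 v2=C5 (P5)
  R1 @ bar1.0: F3/C5 P5 -> G3/D5 P5 similar
  R7 @ bar1.0: F4->B3 leap 6st
  R4 @ bar2.0: F3/G4 M2 untreated
  R4 @ bar2.0: F3/G4 M2 untreated
  R4 @ bar3.0: E3/D4 m7 untreated
  R4 @ bar5.0: E3/D4 m7 untreated
  R2 @ bar6.0: B3/D4 m3 -> E4/B4 P5 similar
  R1 @ bar7.0: E4/B4 P5 -> F4/C5 P5 similar

No (8 violations)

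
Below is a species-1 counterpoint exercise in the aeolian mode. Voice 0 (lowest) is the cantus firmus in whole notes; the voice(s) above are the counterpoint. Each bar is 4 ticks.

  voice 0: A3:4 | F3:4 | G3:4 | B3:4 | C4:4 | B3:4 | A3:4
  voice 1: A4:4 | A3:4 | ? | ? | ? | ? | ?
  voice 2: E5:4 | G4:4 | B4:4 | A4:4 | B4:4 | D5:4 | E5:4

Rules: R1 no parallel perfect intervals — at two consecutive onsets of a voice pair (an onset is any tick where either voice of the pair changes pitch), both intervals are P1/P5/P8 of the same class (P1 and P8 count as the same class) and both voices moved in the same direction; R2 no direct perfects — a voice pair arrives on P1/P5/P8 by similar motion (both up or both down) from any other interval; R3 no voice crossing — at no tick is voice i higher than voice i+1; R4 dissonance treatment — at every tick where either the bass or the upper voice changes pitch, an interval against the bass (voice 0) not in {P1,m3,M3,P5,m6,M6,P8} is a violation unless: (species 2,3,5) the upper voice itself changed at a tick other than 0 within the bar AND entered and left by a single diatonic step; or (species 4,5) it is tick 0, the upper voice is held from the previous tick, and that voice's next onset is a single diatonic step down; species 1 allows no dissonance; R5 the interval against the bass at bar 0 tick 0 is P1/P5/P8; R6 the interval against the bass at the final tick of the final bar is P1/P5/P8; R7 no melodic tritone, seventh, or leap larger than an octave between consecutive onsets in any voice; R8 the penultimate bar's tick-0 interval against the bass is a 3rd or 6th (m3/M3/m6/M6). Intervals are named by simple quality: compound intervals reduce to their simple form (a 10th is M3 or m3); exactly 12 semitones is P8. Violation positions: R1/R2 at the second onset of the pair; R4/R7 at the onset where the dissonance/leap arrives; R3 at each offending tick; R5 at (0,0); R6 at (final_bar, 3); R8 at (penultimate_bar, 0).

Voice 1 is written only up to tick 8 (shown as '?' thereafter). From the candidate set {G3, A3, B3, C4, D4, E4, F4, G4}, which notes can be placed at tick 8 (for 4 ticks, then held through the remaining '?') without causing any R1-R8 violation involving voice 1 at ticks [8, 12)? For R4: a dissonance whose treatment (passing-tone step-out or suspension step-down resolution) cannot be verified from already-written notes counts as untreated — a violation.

{G3}

G3: legal
A3: violates R4
B3: violates R2
C4: violates R4
D4: violates R2
E4: violates R2
F4: violates R4
G4: violates R2,R7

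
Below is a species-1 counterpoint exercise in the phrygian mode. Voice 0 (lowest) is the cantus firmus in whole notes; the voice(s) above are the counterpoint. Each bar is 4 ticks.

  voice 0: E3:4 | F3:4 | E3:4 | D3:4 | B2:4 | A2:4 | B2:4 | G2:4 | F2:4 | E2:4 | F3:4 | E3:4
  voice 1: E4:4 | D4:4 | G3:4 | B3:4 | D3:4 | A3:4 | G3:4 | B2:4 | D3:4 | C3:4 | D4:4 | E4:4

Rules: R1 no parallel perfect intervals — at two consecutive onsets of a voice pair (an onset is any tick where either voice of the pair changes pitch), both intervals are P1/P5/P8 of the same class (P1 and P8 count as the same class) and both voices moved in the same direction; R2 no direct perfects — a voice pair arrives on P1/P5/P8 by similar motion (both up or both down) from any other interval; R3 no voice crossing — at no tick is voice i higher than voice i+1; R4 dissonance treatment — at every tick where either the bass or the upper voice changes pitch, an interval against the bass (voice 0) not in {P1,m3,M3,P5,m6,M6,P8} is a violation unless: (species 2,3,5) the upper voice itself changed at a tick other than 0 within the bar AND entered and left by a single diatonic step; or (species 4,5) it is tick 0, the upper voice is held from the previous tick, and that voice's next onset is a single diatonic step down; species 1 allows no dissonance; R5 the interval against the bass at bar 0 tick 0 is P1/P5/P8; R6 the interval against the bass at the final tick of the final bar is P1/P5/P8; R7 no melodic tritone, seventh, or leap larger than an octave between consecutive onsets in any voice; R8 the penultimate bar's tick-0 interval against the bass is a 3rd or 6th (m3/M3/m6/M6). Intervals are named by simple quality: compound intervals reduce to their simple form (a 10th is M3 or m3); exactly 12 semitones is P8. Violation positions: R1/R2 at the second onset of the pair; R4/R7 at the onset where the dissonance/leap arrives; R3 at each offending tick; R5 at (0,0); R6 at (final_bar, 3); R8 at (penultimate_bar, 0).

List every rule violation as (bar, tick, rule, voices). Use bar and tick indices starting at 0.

bar 0: v0=E3 v1=E4 downbeat P8
bar 1: v0=F3 v1=D4 downbeat M6
bar 2: v0=E3 v1=G3 downbeat m3
bar 3: v0=D3 v1=B3 downbeat M6
bar 4: v0=B2 v1=D3 downbeat m3
bar 5: v0=A2 v1=A3 downbeat P8
bar 6: v0=B2 v1=G3 downbeat m6
bar 7: v0=G2 v1=B2 downbeat M3
bar 8: v0=F2 v1=D3 downbeat M6
bar 9: v0=E2 v1=C3 downbeat m6
bar 10: v0=F3 v1=D4 downbeat M6
bar 11: v0=E3 v1=E4 downbeat P8
  -> R7 @ bar 10 tick 0 v(0,): E2->F3 leap 13st
  -> R7 @ bar 10 tick 0 v(1,): C3->D4 leap 14st

(10, 0, R7, (0,))
(10, 0, R7, (1,))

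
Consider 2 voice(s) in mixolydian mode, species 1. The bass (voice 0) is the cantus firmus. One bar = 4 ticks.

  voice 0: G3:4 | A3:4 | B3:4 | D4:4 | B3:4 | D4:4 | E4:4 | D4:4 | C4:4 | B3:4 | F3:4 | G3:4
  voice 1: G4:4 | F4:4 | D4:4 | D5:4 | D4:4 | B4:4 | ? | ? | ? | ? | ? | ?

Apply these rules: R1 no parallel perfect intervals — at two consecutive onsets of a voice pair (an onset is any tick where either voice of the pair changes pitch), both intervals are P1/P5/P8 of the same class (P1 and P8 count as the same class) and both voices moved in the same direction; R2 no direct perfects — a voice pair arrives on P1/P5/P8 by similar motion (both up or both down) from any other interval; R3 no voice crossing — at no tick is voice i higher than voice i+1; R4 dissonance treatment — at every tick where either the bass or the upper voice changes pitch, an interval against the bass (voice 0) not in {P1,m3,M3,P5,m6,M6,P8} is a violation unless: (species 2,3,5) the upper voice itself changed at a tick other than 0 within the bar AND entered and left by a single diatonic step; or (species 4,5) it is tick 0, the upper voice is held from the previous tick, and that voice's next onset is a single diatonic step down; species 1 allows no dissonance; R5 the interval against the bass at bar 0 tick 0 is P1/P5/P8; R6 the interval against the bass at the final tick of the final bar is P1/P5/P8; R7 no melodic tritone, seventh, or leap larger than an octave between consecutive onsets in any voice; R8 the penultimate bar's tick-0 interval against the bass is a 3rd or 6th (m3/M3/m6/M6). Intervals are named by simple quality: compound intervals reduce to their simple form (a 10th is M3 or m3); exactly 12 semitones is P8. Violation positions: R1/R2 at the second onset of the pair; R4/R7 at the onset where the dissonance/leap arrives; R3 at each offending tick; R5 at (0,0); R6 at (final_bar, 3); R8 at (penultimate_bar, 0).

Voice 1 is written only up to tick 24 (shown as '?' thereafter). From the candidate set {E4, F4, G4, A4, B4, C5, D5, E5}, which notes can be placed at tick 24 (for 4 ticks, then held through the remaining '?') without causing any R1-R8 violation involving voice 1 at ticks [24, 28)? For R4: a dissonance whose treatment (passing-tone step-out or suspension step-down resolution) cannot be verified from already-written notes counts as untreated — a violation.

{B4, C5, E4, G4}

E4: legal
F4: violates R4,R7
G4: legal
A4: violates R4
B4: legal
C5: legal
D5: violates R4
E5: violates R2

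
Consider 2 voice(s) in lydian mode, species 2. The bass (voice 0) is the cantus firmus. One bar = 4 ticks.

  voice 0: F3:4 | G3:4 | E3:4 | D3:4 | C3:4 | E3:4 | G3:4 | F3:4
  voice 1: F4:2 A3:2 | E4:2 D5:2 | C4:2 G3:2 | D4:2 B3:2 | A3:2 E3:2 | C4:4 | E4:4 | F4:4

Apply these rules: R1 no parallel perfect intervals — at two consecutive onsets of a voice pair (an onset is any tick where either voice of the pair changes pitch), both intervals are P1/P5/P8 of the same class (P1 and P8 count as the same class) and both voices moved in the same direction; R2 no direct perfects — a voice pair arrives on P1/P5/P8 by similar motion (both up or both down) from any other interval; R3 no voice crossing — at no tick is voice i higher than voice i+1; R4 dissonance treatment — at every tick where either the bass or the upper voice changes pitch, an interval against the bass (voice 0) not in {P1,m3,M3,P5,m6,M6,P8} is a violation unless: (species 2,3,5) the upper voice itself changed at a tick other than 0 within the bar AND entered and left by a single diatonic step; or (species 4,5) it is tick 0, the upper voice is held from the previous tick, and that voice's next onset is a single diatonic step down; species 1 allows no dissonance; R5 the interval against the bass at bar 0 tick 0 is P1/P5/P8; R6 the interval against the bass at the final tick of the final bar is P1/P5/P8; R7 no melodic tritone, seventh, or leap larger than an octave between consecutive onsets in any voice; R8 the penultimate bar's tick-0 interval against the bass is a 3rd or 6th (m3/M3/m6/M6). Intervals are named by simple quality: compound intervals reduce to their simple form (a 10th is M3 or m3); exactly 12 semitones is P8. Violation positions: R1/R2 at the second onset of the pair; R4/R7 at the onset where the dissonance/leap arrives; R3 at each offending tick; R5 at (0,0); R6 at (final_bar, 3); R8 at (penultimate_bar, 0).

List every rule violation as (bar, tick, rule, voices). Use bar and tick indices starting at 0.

(1, 2, R7, (1,))
(2, 0, R7, (1,))

bar 0: v0=F3 v1=F4 downbeat P8
bar 1: v0=G3 v1=E4 downbeat M6
bar 2: v0=E3 v1=C4 downbeat m6
bar 3: v0=D3 v1=D4 downbeat P8
bar 4: v0=C3 v1=A3 downbeat M6
bar 5: v0=E3 v1=C4 downbeat m6
bar 6: v0=G3 v1=E4 downbeat M6
bar 7: v0=F3 v1=F4 downbeat P8
  -> R7 @ bar 1 tick 2 v(1,): E4->D5 leap 10st
  -> R7 @ bar 2 tick 0 v(1,): D5->C4 leap 14st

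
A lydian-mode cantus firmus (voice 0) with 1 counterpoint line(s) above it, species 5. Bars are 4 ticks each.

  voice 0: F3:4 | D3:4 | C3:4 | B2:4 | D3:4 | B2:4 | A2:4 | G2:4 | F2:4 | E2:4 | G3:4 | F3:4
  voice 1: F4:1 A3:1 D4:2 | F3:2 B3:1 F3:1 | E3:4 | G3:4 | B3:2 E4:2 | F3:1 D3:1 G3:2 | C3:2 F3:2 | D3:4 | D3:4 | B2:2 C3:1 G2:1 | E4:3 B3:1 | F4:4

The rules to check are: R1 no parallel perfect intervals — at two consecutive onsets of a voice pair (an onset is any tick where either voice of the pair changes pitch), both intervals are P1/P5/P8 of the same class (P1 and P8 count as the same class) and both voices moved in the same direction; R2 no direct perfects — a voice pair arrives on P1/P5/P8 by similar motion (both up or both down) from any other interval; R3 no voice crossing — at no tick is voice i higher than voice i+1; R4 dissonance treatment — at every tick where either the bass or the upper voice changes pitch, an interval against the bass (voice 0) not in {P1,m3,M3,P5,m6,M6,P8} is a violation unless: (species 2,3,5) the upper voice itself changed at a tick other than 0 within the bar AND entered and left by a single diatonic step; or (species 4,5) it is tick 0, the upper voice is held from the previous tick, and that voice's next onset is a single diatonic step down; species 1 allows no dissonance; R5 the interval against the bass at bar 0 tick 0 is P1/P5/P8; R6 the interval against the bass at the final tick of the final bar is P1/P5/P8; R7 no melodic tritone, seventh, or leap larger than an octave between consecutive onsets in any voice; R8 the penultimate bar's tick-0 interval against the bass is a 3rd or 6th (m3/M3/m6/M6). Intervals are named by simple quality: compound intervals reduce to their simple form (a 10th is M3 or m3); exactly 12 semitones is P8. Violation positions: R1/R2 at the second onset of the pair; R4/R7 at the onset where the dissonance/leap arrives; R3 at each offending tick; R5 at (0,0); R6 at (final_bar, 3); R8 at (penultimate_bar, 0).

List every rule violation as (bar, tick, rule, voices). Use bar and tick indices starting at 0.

bar 0: v0=F3 v1=F4 downbeat P8
bar 1: v0=D3 v1=F3 downbeat m3
bar 2: v0=C3 v1=E3 downbeat M3
bar 3: v0=B2 v1=G3 downbeat m6
bar 4: v0=D3 v1=B3 downbeat M6
bar 5: v0=B2 v1=F3 downbeat TT
bar 6: v0=A2 v1=C3 downbeat m3
bar 7: v0=G2 v1=D3 downbeat P5
bar 8: v0=F2 v1=D3 downbeat M6
bar 9: v0=E2 v1=B2 downbeat P5
bar 10: v0=G3 v1=E4 downbeat M6
bar 11: v0=F3 v1=F4 downbeat P8
  -> R7 @ bar 1 tick 2 v(1,): F3->B3 leap 6st
  -> R7 @ bar 1 tick 3 v(1,): B3->F3 leap 6st
  -> R4 @ bar 4 tick 2 v(0, 1): D3/E4 M2 untreated
  -> R4 @ bar 5 tick 0 v(0, 1): B2/F3 TT untreated
  -> R7 @ bar 5 tick 0 v(1,): E4->F3 leap 11st
  -> R2 @ bar 7 tick 0 v(0, 1): A2/F3 m6 -> G2/D3 P5 similar
  -> R2 @ bar 9 tick 0 v(0, 1): F2/D3 M6 -> E2/B2 P5 similar
  -> R7 @ bar 10 tick 0 v(0,): E2->G3 leap 15st
  -> R7 @ bar 10 tick 0 v(1,): G2->E4 leap 21st
  -> R7 @ bar 11 tick 0 v(1,): B3->F4 leap 6st

(1, 2, R7, (1,))
(1, 3, R7, (1,))
(4, 2, R4, (0, 1))
(5, 0, R4, (0, 1))
(5, 0, R7, (1,))
(7, 0, R2, (0, 1))
(9, 0, R2, (0, 1))
(10, 0, R7, (0,))
(10, 0, R7, (1,))
(11, 0, R7, (1,))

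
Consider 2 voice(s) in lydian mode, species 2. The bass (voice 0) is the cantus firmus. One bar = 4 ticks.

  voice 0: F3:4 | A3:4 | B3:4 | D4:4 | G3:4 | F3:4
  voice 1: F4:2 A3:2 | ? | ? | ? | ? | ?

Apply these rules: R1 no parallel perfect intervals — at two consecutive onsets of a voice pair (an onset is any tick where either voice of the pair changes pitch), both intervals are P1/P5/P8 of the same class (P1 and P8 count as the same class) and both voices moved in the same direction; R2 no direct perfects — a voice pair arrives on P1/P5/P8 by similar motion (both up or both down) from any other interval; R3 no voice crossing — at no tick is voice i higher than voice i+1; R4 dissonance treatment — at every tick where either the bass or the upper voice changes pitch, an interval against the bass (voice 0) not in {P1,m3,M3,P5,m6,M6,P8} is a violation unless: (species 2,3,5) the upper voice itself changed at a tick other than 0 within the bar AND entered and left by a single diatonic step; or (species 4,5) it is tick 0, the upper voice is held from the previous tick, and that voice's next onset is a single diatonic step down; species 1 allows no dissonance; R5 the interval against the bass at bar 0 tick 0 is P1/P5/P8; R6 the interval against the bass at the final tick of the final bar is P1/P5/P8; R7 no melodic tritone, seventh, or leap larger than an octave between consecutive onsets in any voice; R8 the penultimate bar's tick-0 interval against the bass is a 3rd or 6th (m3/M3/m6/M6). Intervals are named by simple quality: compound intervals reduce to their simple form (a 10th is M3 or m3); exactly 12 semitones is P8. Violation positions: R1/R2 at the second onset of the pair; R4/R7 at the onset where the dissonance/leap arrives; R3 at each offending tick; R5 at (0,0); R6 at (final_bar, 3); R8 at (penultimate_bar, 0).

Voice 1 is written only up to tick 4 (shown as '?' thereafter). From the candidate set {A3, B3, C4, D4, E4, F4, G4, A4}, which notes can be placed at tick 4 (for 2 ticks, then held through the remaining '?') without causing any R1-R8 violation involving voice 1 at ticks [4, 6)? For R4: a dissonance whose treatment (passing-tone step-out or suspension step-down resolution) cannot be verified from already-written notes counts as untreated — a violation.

A3: legal
B3: violates R4
C4: legal
D4: violates R4
E4: violates R2
F4: legal
G4: violates R4,R7
A4: violates R2

{A3, C4, F4}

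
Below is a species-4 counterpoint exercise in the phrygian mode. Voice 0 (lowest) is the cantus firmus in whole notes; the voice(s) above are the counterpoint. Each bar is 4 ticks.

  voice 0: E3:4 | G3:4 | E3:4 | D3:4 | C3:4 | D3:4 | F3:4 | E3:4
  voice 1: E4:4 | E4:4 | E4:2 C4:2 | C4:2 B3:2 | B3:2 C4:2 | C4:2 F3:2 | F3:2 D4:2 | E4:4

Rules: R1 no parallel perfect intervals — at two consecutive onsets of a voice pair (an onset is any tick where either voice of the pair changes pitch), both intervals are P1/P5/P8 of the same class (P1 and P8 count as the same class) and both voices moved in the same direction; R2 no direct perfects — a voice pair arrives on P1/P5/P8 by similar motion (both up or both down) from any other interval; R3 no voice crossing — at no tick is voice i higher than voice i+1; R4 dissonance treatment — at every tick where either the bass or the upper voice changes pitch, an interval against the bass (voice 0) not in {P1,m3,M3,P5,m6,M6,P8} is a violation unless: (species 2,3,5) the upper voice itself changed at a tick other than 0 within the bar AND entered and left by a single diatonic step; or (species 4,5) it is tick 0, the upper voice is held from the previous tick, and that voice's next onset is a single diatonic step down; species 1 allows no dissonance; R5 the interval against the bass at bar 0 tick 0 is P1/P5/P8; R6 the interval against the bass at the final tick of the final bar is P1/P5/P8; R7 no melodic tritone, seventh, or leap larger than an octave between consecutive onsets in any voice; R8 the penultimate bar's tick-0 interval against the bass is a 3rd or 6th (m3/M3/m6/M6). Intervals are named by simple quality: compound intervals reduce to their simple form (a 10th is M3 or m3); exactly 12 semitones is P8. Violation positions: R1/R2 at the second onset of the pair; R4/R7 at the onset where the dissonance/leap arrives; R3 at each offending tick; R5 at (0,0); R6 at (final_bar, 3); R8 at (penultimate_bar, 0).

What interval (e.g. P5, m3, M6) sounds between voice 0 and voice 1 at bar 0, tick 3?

P8

voice 0=E3 voice 1=E4 -> P8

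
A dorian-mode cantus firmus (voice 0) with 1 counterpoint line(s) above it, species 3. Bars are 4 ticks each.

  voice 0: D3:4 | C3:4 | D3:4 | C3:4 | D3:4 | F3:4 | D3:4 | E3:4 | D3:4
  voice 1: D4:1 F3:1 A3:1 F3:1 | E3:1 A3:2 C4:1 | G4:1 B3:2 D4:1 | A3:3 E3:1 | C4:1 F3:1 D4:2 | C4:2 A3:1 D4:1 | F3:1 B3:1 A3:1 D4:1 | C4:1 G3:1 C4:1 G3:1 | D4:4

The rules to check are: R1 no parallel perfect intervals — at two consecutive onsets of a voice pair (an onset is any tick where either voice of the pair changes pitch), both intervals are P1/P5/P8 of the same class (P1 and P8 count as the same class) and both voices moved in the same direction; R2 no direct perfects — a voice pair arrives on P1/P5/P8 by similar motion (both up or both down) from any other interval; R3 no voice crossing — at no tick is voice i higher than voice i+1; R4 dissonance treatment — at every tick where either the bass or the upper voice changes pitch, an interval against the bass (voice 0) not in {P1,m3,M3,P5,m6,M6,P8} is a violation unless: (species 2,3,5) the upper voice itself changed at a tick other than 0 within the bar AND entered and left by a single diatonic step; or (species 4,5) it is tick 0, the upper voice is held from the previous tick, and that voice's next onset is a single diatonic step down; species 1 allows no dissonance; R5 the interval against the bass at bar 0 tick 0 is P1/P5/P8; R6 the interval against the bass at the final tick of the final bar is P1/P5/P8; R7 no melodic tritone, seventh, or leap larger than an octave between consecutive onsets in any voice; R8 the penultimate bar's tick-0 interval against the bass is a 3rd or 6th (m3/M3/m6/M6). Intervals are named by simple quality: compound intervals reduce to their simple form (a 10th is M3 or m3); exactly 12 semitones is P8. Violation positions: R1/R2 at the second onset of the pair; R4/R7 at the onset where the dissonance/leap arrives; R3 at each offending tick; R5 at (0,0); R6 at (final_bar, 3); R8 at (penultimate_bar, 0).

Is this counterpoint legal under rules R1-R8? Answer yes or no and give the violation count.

bar 0: v0=D3 v1=D4 (P8)
bar 1: v0=C3 v1=E3 (M3)
bar 2: v0=D3 v1=G4 (P4)
bar 3: v0=C3 v1=A3 (M6)
bar 4: v0=D3 v1=C4 (m7)
bar 5: v0=F3 v1=C4 (P5)
bar 6: v0=D3 v1=F3 (m3)
bar 7: v0=E3 v1=C4 (m6)
bar 8: v0=D3 v1=D4 (P8)
  R4 @ bar2.0: D3/G4 P4 untreated
  R4 @ bar4.0: D3/C4 m7 untreated
  R7 @ bar6.1: F3->B3 leap 6st

No (3 violations)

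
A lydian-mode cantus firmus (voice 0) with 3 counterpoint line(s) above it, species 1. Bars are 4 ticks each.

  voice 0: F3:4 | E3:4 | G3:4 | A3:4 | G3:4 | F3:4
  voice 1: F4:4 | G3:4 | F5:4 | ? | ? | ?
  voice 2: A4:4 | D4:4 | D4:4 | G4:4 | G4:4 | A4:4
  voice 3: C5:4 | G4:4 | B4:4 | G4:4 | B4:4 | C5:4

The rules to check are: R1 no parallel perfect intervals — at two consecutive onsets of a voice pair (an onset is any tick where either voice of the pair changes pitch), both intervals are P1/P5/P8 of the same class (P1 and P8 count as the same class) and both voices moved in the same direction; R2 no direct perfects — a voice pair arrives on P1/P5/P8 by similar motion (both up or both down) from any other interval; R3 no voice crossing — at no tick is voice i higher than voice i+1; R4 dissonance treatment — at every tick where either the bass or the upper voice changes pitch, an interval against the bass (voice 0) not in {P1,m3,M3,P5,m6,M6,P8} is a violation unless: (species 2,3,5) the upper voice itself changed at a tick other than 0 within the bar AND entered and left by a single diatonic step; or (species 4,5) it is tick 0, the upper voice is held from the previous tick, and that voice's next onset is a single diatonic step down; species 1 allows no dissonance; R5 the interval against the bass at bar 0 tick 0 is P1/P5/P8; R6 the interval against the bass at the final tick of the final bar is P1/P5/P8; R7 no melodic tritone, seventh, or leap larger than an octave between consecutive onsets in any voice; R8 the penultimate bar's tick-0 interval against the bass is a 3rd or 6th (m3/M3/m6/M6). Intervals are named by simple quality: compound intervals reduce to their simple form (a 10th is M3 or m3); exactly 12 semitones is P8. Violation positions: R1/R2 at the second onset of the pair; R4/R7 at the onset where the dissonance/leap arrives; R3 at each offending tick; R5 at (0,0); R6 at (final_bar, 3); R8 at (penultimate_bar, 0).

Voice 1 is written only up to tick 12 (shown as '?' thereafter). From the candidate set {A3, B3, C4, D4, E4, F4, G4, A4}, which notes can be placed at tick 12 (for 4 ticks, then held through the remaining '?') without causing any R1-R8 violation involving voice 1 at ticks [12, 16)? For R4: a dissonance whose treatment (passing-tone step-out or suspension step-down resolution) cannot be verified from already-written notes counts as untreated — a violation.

A3: violates R7
B3: violates R4,R7
C4: violates R2,R7
D4: violates R4,R7
E4: violates R7
F4: legal
G4: violates R2,R4,R7
A4: violates R3

{F4}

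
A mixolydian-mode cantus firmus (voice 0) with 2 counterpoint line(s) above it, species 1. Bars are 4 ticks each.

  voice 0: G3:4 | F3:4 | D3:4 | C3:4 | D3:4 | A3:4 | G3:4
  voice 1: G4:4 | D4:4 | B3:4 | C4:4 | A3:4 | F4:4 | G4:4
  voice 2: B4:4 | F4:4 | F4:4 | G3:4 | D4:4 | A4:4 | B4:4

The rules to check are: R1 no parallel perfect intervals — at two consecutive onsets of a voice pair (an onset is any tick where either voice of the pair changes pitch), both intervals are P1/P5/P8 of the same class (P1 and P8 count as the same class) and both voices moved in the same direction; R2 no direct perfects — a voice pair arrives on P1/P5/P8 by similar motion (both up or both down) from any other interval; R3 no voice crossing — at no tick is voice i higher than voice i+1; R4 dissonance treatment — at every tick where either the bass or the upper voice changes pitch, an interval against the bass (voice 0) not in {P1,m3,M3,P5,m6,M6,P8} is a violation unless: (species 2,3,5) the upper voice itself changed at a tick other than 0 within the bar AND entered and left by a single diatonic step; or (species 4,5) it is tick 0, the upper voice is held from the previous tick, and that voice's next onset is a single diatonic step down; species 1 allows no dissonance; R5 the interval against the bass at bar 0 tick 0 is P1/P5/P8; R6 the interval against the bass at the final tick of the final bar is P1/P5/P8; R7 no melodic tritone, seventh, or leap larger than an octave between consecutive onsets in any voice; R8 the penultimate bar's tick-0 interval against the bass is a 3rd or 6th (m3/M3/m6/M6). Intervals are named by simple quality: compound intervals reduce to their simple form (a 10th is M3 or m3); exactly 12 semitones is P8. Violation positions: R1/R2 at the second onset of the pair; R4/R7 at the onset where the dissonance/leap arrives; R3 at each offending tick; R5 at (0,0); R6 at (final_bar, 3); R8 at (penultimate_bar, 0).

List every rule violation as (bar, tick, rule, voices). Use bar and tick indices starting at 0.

(0, 0, R5, (0, 2))
(1, 0, R2, (0, 2))
(1, 0, R7, (2,))
(3, 0, R2, (0, 2))
(3, 0, R3, (1, 2))
(3, 0, R7, (2,))
(3, 1, R3, (1, 2))
(3, 2, R3, (1, 2))
(3, 3, R3, (1, 2))
(4, 0, R2, (0, 2))
(5, 0, R1, (0, 2))
(5, 0, R8, (0, 2))
(6, 3, R6, (0, 2))

bar 0: v0=G3 v1=G4 v2=B4 downbeat M3
bar 1: v0=F3 v1=D4 v2=F4 downbeat P8
bar 2: v0=D3 v1=B3 v2=F4 downbeat m3
bar 3: v0=C3 v1=C4 v2=G3 downbeat P5
bar 4: v0=D3 v1=A3 v2=D4 downbeat P8
bar 5: v0=A3 v1=F4 v2=A4 downbeat P8
bar 6: v0=G3 v1=G4 v2=B4 downbeat M3
  -> R5 @ bar 0 tick 0 v(0, 2): opens on M3
  -> R2 @ bar 1 tick 0 v(0, 2): G3/B4 M3 -> F3/F4 P8 similar
  -> R7 @ bar 1 tick 0 v(2,): B4->F4 leap 6st
  -> R2 @ bar 3 tick 0 v(0, 2): D3/F4 m3 -> C3/G3 P5 similar
  -> R3 @ bar 3 tick 0 v(1, 2): C4 above G3
  -> R7 @ bar 3 tick 0 v(2,): F4->G3 leap 10st
  -> R3 @ bar 3 tick 1 v(1, 2): C4 above G3
  -> R3 @ bar 3 tick 2 v(1, 2): C4 above G3
  -> R3 @ bar 3 tick 3 v(1, 2): C4 above G3
  -> R2 @ bar 4 tick 0 v(0, 2): C3/G3 P5 -> D3/D4 P8 similar
  -> R1 @ bar 5 tick 0 v(0, 2): D3/D4 P8 -> A3/A4 P8 similar
  -> R8 @ bar 5 tick 0 v(0, 2): penult P8 not 3rd/6th
  -> R6 @ bar 6 tick 3 v(0, 2): closes on M3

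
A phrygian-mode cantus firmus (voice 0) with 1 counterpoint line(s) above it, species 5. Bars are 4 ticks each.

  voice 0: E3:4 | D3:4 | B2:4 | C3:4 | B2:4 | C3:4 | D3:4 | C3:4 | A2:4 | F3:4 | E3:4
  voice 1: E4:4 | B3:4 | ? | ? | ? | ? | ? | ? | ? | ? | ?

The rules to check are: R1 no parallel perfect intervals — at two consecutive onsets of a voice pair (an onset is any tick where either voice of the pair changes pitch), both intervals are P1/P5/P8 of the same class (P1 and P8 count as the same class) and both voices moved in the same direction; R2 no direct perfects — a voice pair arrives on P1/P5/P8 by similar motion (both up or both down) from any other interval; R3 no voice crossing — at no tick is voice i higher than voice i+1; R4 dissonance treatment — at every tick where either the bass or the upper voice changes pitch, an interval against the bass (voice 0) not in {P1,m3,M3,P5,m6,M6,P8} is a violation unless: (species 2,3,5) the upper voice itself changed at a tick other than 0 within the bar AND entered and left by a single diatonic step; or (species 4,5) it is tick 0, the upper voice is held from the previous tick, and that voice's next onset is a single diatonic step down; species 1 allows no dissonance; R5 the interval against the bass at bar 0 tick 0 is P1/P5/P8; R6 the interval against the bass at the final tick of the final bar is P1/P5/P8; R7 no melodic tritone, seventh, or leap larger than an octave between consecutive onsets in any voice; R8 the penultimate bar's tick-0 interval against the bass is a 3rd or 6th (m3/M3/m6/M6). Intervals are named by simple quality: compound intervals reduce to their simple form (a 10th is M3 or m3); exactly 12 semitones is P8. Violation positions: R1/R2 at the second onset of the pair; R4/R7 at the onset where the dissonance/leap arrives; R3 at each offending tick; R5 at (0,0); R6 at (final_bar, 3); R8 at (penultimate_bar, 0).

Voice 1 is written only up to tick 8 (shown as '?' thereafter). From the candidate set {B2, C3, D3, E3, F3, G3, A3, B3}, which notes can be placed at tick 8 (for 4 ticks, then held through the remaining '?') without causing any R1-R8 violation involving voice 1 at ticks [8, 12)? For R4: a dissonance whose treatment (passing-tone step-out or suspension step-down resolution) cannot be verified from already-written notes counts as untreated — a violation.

B2: violates R2
C3: violates R4,R7
D3: legal
E3: violates R4
F3: violates R4,R7
G3: legal
A3: violates R4
B3: legal

{B3, D3, G3}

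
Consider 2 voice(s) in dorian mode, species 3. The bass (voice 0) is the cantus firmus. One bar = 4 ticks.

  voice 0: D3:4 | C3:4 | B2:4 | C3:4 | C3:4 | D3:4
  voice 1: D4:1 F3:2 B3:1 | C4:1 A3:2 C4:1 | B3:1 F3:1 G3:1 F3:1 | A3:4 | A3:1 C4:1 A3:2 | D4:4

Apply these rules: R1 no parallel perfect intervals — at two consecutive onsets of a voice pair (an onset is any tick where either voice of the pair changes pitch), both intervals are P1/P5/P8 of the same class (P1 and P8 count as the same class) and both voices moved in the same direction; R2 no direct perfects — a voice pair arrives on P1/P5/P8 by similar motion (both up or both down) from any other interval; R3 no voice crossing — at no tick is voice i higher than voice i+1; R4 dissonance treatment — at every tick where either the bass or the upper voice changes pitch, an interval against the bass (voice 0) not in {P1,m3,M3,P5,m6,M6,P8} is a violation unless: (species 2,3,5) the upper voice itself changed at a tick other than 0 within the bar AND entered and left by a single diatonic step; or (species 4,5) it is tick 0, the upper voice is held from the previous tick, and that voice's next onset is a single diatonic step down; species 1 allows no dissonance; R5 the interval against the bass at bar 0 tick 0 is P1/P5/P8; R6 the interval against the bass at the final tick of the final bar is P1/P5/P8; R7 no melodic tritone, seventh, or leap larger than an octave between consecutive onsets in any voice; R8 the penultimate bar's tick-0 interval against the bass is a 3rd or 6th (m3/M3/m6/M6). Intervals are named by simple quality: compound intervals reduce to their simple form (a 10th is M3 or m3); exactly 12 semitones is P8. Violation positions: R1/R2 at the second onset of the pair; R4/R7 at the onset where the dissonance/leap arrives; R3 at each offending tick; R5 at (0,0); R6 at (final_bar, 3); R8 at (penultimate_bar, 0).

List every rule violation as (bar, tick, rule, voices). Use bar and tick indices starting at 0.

(0, 3, R7, (1,))
(2, 0, R1, (0, 1))
(2, 1, R4, (0, 1))
(2, 1, R7, (1,))
(2, 3, R4, (0, 1))
(5, 0, R2, (0, 1))

bar 0: v0=D3 v1=D4 downbeat P8
bar 1: v0=C3 v1=C4 downbeat P8
bar 2: v0=B2 v1=B3 downbeat P8
bar 3: v0=C3 v1=A3 downbeat M6
bar 4: v0=C3 v1=A3 downbeat M6
bar 5: v0=D3 v1=D4 downbeat P8
  -> R7 @ bar 0 tick 3 v(1,): F3->B3 leap 6st
  -> R1 @ bar 2 tick 0 v(0, 1): C3/C4 P8 -> B2/B3 P8 similar
  -> R4 @ bar 2 tick 1 v(0, 1): B2/F3 TT untreated
  -> R7 @ bar 2 tick 1 v(1,): B3->F3 leap 6st
  -> R4 @ bar 2 tick 3 v(0, 1): B2/F3 TT untreated
  -> R2 @ bar 5 tick 0 v(0, 1): C3/A3 M6 -> D3/D4 P8 similar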